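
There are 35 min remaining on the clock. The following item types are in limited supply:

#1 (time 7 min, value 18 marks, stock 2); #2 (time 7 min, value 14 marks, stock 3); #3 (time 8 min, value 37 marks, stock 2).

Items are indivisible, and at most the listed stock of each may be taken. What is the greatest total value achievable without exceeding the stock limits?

Top feasible selections:
- 2×#1 + 2×#3: time 30, value 110
- 1×#1 + 1×#2 + 2×#3: time 30, value 106
- 2×#2 + 2×#3: time 30, value 102
- 1×#1 + 2×#3: time 23, value 92
Best: 110 marks.

110 marks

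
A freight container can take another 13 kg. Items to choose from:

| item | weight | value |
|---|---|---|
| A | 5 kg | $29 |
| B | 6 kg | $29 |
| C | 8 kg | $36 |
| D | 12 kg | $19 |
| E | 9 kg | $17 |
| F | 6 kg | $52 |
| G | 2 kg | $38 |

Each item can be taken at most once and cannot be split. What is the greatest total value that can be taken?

$119

Check high-value combinations within 13 kg:
- A+F+G: weight 5+6+2=13, value 29+52+38=119
- A+B+G: weight 5+6+2=13, value 29+29+38=96
- F+G: weight 6+2=8, value 52+38=90
- A+F: weight 5+6=11, value 29+52=81
Best: $119.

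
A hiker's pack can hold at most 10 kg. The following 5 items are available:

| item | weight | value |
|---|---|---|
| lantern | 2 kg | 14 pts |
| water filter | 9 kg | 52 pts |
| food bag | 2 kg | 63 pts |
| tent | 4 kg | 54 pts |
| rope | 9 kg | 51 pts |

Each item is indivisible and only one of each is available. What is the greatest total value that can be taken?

Check high-value combinations within 10 kg:
- lantern+food bag+tent: weight 2+2+4=8, value 14+63+54=131
- food bag+tent: weight 2+4=6, value 63+54=117
- lantern+food bag: weight 2+2=4, value 14+63=77
Best: 131 pts.

131 pts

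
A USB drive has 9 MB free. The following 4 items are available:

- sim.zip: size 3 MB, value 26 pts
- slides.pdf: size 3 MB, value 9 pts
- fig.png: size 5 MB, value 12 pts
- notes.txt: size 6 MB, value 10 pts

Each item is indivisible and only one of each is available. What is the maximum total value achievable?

Check high-value combinations within 9 MB:
- sim.zip+fig.png: size 3+5=8, value 26+12=38
- sim.zip+notes.txt: size 3+6=9, value 26+10=36
- sim.zip+slides.pdf: size 3+3=6, value 26+9=35
- sim.zip: size 3, value 26
Best: 38 pts.

38 pts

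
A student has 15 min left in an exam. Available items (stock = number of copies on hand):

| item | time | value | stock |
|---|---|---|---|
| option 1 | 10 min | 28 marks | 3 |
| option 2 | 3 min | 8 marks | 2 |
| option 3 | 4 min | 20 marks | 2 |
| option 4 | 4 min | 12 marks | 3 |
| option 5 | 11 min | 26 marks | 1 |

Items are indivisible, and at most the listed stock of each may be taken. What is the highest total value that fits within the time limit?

Best selections within time 15 and stock limits:
- 1×option 2 + 2×option 3 + 1×option 4: time 15, value 60
- 2×option 2 + 2×option 3: time 14, value 56
- 2×option 3 + 1×option 4: time 12, value 52
Best: 60 marks.

60 marks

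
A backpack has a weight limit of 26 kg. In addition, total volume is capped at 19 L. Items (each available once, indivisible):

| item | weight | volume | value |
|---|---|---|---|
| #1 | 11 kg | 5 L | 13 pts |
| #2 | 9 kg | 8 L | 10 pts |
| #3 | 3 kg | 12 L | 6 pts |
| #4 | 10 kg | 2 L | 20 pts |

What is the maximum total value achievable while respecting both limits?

39 pts

Feasible sets respecting both limits:
- #1+#3+#4: weight 24, volume 19, value 39
- #1+#4: weight 21, volume 7, value 33
- #2+#4: weight 19, volume 10, value 30
- #3+#4: weight 13, volume 14, value 26
Best: 39 pts.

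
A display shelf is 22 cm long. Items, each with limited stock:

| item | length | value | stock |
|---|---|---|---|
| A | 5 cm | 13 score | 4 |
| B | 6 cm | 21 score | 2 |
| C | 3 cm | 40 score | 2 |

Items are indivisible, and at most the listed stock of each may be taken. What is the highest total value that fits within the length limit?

Best selections within length 22 and stock limits:
- 2×A + 1×B + 2×C: length 22, value 127
- 2×B + 2×C: length 18, value 122
Best: 127 score.

127 score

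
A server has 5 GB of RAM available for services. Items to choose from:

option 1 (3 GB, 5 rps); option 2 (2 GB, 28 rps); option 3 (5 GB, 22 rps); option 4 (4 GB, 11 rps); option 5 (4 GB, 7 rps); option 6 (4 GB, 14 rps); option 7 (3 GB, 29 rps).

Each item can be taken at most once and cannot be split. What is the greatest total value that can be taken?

57 rps

This is a 0/1 knapsack; check combinations near the capacity.
- option 2+option 7: memory 2+3=5, value 28+29=57
- option 1+option 2: memory 3+2=5, value 5+28=33
- option 7: memory 3, value 29
- option 2: memory 2, value 28
- option 3: memory 5, value 22
Best: 57 rps.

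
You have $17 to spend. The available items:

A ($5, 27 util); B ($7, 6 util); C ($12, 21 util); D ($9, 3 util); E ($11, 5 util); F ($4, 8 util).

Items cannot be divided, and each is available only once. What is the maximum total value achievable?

48 util

Check high-value combinations within $17:
- A+C: cost 5+12=17, value 27+21=48
- A+B+F: cost 5+7+4=16, value 27+6+8=41
- A+F: cost 5+4=9, value 27+8=35
- A+B: cost 5+7=12, value 27+6=33
Best: 48 util.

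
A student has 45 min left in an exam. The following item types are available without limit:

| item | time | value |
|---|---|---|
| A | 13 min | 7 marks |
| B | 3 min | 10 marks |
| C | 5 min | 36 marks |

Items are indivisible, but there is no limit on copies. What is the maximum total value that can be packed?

324 marks

Best value-per-unit is C at 36/5, and filling with it alone uses time 9×5=45. No mix of the others beats 9×36 = 324.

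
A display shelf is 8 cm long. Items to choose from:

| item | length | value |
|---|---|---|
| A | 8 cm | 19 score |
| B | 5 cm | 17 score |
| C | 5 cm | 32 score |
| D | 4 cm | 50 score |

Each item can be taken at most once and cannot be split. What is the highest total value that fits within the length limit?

50 score

Check high-value combinations within 8 cm:
- D: length 4, value 50
- C: length 5, value 32
- A: length 8, value 19
- B: length 5, value 17
Best: 50 score.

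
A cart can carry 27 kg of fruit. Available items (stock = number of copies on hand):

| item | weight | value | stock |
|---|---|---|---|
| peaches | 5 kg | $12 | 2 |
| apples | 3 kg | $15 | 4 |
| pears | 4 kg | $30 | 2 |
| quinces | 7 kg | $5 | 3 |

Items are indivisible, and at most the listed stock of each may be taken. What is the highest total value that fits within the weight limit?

$132

Best selections within weight 27 and stock limits:
- 1×peaches + 4×apples + 2×pears: weight 25, value 132
- 2×peaches + 3×apples + 2×pears: weight 27, value 129
- 4×apples + 2×pears + 1×quinces: weight 27, value 125
Best: $132.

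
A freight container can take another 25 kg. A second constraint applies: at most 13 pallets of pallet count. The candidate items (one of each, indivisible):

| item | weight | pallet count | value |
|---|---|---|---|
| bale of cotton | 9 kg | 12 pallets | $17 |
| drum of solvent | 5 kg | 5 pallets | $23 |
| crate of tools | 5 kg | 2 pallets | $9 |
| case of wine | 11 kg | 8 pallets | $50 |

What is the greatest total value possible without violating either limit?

$73

Feasible sets respecting both limits:
- drum of solvent+case of wine: weight 16, pallet count 13, value 73
- crate of tools+case of wine: weight 16, pallet count 10, value 59
- case of wine: weight 11, pallet count 8, value 50
Best: $73.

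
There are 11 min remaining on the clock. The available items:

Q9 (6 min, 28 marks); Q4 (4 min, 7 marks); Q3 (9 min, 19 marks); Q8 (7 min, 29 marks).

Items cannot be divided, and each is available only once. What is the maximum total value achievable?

36 marks

Check high-value combinations within 11 min:
- Q4+Q8: time 4+7=11, value 7+29=36
- Q9+Q4: time 6+4=10, value 28+7=35
- Q8: time 7, value 29
- Q9: time 6, value 28
- Q3: time 9, value 19
Best: 36 marks.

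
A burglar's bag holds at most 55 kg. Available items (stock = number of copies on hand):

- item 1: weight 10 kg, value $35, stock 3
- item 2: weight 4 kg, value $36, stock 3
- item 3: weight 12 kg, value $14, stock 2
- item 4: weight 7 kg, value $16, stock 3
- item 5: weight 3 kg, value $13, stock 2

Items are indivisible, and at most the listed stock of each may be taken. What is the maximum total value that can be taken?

Top feasible selections:
- 3×item 1 + 3×item 2 + 1×item 4 + 2×item 5: weight 55, value 255
- 3×item 1 + 3×item 2 + 1×item 4 + 1×item 5: weight 52, value 242
- 3×item 1 + 3×item 2 + 2×item 5: weight 48, value 239
- 2×item 1 + 3×item 2 + 2×item 4 + 2×item 5: weight 52, value 236
Best: $255.

$255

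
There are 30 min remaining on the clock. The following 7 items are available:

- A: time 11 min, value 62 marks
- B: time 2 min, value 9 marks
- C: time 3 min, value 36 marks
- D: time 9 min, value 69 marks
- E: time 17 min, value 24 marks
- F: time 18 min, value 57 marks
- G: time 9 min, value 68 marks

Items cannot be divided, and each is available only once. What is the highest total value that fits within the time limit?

199 marks

This is a 0/1 knapsack; check combinations near the capacity.
- A+D+G: time 11+9+9=29, value 62+69+68=199
- B+C+D+G: time 2+3+9+9=23, value 9+36+69+68=182
- A+B+C+D: time 11+2+3+9=25, value 62+9+36+69=176
- A+B+C+G: time 11+2+3+9=25, value 62+9+36+68=175
- C+D+G: time 3+9+9=21, value 36+69+68=173
Best: 199 marks.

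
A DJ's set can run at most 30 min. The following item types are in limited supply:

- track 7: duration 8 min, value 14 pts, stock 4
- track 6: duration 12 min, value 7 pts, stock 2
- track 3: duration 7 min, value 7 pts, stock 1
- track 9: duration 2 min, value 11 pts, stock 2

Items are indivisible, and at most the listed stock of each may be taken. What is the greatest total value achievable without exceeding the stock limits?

Best selections within duration 30 and stock limits:
- 3×track 7 + 2×track 9: duration 28, value 64
- 2×track 7 + 1×track 3 + 2×track 9: duration 27, value 57
Best: 64 pts.

64 pts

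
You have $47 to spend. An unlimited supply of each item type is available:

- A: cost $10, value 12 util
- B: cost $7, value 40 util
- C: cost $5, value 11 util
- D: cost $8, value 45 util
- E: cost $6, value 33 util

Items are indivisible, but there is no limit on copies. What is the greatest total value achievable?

266 util

Best value-per-unit is B at 40/7; filling with it alone gives 6×40 = 240.
Optimal mix: 5×B + 2×E → cost 47, value 266.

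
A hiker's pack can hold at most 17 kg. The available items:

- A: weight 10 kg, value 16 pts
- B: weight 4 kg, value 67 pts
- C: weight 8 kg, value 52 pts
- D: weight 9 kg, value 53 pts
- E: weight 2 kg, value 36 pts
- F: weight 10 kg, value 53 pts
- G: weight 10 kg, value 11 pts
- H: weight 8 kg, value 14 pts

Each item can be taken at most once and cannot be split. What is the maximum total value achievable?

156 pts

Check high-value combinations within 17 kg:
- B+D+E: weight 4+9+2=15, value 67+53+36=156
- B+E+F: weight 4+2+10=16, value 67+36+53=156
- B+C+E: weight 4+8+2=14, value 67+52+36=155
- B+D: weight 4+9=13, value 67+53=120
Best: 156 pts.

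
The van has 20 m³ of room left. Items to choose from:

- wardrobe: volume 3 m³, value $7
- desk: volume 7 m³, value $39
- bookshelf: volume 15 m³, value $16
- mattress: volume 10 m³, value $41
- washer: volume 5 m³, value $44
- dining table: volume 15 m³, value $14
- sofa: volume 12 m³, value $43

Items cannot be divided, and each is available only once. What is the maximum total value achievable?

This is a 0/1 knapsack; check combinations near the capacity.
- wardrobe+washer+sofa: volume 3+5+12=20, value 7+44+43=94
- wardrobe+mattress+washer: volume 3+10+5=18, value 7+41+44=92
- wardrobe+desk+washer: volume 3+7+5=15, value 7+39+44=90
Best: $94.

$94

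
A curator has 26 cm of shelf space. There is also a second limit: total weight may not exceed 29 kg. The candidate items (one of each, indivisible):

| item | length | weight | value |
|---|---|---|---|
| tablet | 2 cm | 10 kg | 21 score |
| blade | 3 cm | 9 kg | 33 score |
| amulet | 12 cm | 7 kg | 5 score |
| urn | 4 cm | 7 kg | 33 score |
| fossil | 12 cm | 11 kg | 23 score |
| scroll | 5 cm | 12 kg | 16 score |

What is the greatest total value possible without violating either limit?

89 score

Feasible sets respecting both limits:
- blade+urn+fossil: length 19, weight 27, value 89
- tablet+blade+urn: length 9, weight 26, value 87
- blade+urn+scroll: length 12, weight 28, value 82
- tablet+urn+fossil: length 18, weight 28, value 77
Best: 89 score.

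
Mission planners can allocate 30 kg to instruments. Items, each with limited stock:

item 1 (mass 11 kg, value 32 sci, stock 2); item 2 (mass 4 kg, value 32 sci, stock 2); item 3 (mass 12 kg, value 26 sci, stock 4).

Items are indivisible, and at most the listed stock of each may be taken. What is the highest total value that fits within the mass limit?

128 sci

Best selections within mass 30 and stock limits:
- 2×item 1 + 2×item 2: mass 30, value 128
- 1×item 1 + 2×item 2: mass 19, value 96
- 2×item 1 + 1×item 2: mass 26, value 96
Best: 128 sci.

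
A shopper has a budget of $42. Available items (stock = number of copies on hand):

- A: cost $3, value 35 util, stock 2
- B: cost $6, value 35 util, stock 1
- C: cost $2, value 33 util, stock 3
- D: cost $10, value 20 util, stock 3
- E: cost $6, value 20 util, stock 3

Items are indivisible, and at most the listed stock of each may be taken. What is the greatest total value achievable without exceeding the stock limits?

Top feasible selections:
- 2×A + 1×B + 3×C + 3×E: cost 36, value 264
- 2×A + 1×B + 3×C + 1×D + 2×E: cost 40, value 264
- 2×A + 3×C + 1×D + 3×E: cost 40, value 249
- 2×A + 1×B + 3×C + 2×E: cost 30, value 244
Best: 264 util.

264 util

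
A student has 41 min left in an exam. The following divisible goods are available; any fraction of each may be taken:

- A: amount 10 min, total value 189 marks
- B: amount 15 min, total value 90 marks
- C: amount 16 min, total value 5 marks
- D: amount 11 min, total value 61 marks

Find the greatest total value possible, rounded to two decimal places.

Take in order of value per unit:
- A (189/10 per unit): all 10 → value 189, running total 189.00
- B (90/15 per unit): all 15 → value 90, running total 279.00
- D (61/11 per unit): all 11 → value 61, running total 340.00
- C (5/16 per unit): 5 of 16 → value 5×5/16 = 1.5625, running total 341.56
Total 341.56.

341.56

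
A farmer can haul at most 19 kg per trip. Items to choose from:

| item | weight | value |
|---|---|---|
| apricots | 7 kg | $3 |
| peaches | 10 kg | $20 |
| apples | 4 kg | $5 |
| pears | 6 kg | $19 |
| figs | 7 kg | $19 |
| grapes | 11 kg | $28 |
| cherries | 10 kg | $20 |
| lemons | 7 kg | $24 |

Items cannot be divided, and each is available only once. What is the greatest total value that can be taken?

$52

Check high-value combinations within 19 kg:
- grapes+lemons: weight 11+7=18, value 28+24=52
- apples+pears+lemons: weight 4+6+7=17, value 5+19+24=48
- apples+figs+lemons: weight 4+7+7=18, value 5+19+24=48
Best: $52.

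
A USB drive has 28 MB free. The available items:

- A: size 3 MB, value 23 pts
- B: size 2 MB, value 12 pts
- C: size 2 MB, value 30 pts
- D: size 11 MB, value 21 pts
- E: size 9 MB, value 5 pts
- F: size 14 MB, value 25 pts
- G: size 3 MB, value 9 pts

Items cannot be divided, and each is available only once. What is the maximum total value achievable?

99 pts

Check high-value combinations within 28 MB:
- A+B+C+F+G: size 3+2+2+14+3=24, value 23+12+30+25+9=99
- A+B+C+D+G: size 3+2+2+11+3=21, value 23+12+30+21+9=95
- A+B+C+D+E: size 3+2+2+11+9=27, value 23+12+30+21+5=91
Best: 99 pts.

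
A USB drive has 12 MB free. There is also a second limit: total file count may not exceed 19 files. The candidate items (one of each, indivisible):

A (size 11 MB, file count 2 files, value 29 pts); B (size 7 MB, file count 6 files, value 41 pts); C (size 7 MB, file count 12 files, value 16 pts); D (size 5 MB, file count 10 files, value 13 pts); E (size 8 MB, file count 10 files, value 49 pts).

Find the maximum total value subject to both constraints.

54 pts

Feasible sets respecting both limits:
- B+D: size 12, file count 16, value 54
- E: size 8, file count 10, value 49
- B: size 7, file count 6, value 41
Best: 54 pts.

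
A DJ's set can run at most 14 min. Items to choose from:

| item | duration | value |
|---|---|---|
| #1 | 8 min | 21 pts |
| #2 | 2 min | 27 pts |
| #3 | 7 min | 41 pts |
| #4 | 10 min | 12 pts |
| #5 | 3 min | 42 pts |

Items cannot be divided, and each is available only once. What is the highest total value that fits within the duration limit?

110 pts

Check high-value combinations within 14 min:
- #2+#3+#5: duration 2+7+3=12, value 27+41+42=110
- #1+#2+#5: duration 8+2+3=13, value 21+27+42=90
- #3+#5: duration 7+3=10, value 41+42=83
- #2+#5: duration 2+3=5, value 27+42=69
- #2+#3: duration 2+7=9, value 27+41=68
Best: 110 pts.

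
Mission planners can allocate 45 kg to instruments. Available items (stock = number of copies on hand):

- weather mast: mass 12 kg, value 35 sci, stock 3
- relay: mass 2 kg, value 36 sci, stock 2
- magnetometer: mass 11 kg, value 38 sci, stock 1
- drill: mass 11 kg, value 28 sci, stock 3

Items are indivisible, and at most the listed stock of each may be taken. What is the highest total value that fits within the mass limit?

180 sci

Top feasible selections:
- 2×weather mast + 2×relay + 1×magnetometer: mass 39, value 180
- 3×weather mast + 2×relay: mass 40, value 177
- 1×weather mast + 2×relay + 1×magnetometer + 1×drill: mass 38, value 173
Best: 180 sci.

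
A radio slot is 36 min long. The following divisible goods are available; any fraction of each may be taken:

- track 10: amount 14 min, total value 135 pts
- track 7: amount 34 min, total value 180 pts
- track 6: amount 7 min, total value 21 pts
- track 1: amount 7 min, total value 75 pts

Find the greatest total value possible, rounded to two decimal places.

289.41

Take in order of value per unit:
- track 1 (75/7 per unit): all 7 → value 75, running total 75.00
- track 10 (135/14 per unit): all 14 → value 135, running total 210.00
- track 7 (180/34 per unit): 15 of 34 → value 15×180/34 = 79.4118, running total 289.41
Total 289.41.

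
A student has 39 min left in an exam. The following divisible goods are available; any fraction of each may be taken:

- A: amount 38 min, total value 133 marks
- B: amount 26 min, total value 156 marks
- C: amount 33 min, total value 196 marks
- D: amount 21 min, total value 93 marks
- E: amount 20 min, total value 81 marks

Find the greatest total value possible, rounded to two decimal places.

233.21

Take in order of value per unit:
- B (156/26 per unit): all 26 → value 156, running total 156.00
- C (196/33 per unit): 13 of 33 → value 13×196/33 = 77.2121, running total 233.21
Total 233.21.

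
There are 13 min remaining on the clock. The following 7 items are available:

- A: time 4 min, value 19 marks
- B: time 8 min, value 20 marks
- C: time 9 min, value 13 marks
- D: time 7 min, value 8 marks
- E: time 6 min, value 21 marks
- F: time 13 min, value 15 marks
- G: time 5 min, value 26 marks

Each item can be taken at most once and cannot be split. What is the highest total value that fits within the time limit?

47 marks

Check high-value combinations within 13 min:
- E+G: time 6+5=11, value 21+26=47
- B+G: time 8+5=13, value 20+26=46
- A+G: time 4+5=9, value 19+26=45
- A+E: time 4+6=10, value 19+21=40
Best: 47 marks.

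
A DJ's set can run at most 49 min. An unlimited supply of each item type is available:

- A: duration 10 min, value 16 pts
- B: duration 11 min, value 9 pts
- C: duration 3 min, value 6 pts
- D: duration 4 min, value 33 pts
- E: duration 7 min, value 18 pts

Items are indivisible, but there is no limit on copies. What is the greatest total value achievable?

396 pts

Best value-per-unit is D at 33/4, and filling with it alone uses duration 12×4=48. No mix of the others beats 12×33 = 396.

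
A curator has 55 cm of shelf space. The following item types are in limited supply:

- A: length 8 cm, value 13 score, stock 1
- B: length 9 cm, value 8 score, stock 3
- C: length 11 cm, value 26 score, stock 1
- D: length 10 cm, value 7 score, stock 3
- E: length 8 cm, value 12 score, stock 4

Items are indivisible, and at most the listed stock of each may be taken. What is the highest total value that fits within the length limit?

87 score

Top feasible selections:
- 1×A + 1×C + 4×E: length 51, value 87
- 1×A + 1×B + 1×C + 3×E: length 52, value 83
- 1×B + 1×C + 4×E: length 52, value 82
Best: 87 score.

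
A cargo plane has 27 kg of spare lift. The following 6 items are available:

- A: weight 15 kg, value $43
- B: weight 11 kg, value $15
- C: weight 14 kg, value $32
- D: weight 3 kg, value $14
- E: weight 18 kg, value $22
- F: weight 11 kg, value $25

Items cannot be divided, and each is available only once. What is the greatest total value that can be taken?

Check high-value combinations within 27 kg:
- A+F: weight 15+11=26, value 43+25=68
- A+B: weight 15+11=26, value 43+15=58
- A+D: weight 15+3=18, value 43+14=57
- C+F: weight 14+11=25, value 32+25=57
- B+D+F: weight 11+3+11=25, value 15+14+25=54
Best: $68.

$68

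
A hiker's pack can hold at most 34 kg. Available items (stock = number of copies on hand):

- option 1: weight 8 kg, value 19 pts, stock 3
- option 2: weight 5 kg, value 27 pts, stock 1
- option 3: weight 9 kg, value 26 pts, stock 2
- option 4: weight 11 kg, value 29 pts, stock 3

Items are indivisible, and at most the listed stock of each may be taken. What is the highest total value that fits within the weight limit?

Best selections within weight 34 and stock limits:
- 1×option 2 + 2×option 3 + 1×option 4: weight 34, value 108
- 1×option 1 + 1×option 2 + 1×option 3 + 1×option 4: weight 33, value 101
- 1×option 1 + 1×option 2 + 2×option 3: weight 31, value 98
- 2×option 1 + 1×option 2 + 1×option 4: weight 32, value 94
Best: 108 pts.

108 pts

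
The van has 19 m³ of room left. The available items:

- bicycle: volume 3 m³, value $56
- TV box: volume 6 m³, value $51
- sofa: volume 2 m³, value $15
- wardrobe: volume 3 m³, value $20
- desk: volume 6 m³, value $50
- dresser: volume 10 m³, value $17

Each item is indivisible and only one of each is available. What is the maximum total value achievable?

Check high-value combinations within 19 m³:
- bicycle+TV box+wardrobe+desk: volume 3+6+3+6=18, value 56+51+20+50=177
- bicycle+TV box+sofa+desk: volume 3+6+2+6=17, value 56+51+15+50=172
- bicycle+TV box+desk: volume 3+6+6=15, value 56+51+50=157
- bicycle+TV box+sofa+wardrobe: volume 3+6+2+3=14, value 56+51+15+20=142
Best: $177.

$177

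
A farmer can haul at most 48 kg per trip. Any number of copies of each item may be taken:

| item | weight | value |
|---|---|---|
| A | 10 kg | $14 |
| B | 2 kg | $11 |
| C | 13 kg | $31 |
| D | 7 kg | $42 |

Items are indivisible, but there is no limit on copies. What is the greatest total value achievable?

$285

Best value-per-unit is D at 42/7; filling with it alone gives 6×42 = 252.
Optimal mix: 3×B + 6×D → weight 48, value 285.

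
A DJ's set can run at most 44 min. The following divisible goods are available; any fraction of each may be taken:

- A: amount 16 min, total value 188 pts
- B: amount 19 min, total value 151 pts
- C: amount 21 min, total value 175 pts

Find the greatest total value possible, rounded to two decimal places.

Take in order of value per unit:
- A (188/16 per unit): all 16 → value 188, running total 188.00
- C (175/21 per unit): all 21 → value 175, running total 363.00
- B (151/19 per unit): 7 of 19 → value 7×151/19 = 55.6316, running total 418.63
Total 418.63.

418.63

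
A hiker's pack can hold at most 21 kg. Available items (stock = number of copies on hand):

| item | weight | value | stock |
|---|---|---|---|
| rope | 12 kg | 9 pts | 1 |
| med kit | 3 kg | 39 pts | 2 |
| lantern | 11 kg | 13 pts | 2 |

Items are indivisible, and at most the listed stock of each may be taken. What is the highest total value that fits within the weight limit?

91 pts

Top feasible selections:
- 2×med kit + 1×lantern: weight 17, value 91
- 1×rope + 2×med kit: weight 18, value 87
Best: 91 pts.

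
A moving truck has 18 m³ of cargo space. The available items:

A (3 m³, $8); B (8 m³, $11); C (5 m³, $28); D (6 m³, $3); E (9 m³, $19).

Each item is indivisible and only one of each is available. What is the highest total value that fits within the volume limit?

Check high-value combinations within 18 m³:
- A+C+E: volume 3+5+9=17, value 8+28+19=55
- C+E: volume 5+9=14, value 28+19=47
- A+B+C: volume 3+8+5=16, value 8+11+28=47
- B+C: volume 8+5=13, value 11+28=39
Best: $55.

$55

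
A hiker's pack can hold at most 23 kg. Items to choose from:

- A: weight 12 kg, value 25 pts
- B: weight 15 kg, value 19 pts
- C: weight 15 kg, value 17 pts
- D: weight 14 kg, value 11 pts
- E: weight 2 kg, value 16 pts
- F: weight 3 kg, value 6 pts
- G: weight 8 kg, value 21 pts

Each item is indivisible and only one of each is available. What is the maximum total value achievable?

Check high-value combinations within 23 kg:
- A+E+G: weight 12+2+8=22, value 25+16+21=62
- A+F+G: weight 12+3+8=23, value 25+6+21=52
- A+E+F: weight 12+2+3=17, value 25+16+6=47
- A+G: weight 12+8=20, value 25+21=46
Best: 62 pts.

62 pts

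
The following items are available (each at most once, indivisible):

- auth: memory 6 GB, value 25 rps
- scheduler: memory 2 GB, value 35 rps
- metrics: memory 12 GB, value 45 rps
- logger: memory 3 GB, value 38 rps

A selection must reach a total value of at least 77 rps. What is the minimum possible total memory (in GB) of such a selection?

Subsets with value ≥ 77, sorted by total memory:
- auth+scheduler+logger: memory 11, value 98
- scheduler+metrics: memory 14, value 80
- metrics+logger: memory 15, value 83
Minimum memory: 11 GB.

11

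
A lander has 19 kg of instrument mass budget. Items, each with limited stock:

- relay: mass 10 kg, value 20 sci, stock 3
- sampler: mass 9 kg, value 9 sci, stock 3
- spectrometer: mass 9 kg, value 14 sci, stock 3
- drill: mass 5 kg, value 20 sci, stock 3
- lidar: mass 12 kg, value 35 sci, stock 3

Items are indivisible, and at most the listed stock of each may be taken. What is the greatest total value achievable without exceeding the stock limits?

60 sci

Best selections within mass 19 and stock limits:
- 3×drill: mass 15, value 60
- 1×drill + 1×lidar: mass 17, value 55
Best: 60 sci.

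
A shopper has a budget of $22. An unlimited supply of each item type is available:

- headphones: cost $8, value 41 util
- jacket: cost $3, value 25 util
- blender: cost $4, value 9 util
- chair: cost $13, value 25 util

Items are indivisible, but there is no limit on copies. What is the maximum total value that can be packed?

Best value-per-unit is jacket at 25/3, and filling with it alone uses cost 7×3=21. No mix of the others beats 7×25 = 175.

175 util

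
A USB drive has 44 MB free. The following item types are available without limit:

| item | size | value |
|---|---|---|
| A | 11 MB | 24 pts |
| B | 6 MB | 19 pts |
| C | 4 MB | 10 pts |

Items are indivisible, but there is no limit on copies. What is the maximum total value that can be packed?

Best value-per-unit is B at 19/6; filling with it alone gives 7×19 = 133.
Optimal mix: 6×B + 2×C → size 44, value 134.

134 pts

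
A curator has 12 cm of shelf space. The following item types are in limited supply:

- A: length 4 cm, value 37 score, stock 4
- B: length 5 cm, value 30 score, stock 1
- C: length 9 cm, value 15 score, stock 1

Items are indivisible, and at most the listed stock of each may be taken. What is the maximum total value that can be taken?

Best selections within length 12 and stock limits:
- 3×A: length 12, value 111
- 2×A: length 8, value 74
- 1×A + 1×B: length 9, value 67
Best: 111 score.

111 score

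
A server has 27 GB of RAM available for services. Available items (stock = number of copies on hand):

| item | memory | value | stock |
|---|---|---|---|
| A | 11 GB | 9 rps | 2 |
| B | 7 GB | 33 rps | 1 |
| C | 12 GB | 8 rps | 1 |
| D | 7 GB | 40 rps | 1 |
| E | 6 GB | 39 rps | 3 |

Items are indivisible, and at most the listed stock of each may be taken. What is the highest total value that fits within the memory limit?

157 rps

Best selections within memory 27 and stock limits:
- 1×D + 3×E: memory 25, value 157
- 1×B + 1×D + 2×E: memory 26, value 151
Best: 157 rps.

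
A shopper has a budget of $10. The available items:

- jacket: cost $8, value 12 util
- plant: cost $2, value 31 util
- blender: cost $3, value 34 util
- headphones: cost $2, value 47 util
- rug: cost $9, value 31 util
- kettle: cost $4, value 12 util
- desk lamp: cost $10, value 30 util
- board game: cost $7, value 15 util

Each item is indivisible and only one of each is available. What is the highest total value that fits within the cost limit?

Check high-value combinations within $10:
- plant+blender+headphones: cost 2+3+2=7, value 31+34+47=112
- blender+headphones+kettle: cost 3+2+4=9, value 34+47+12=93
- plant+headphones+kettle: cost 2+2+4=8, value 31+47+12=90
- blender+headphones: cost 3+2=5, value 34+47=81
- plant+headphones: cost 2+2=4, value 31+47=78
Best: 112 util.

112 util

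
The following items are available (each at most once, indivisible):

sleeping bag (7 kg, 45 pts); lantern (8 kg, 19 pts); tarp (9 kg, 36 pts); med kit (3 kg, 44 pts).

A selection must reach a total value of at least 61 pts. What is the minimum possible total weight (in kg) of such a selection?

10

Subsets with value ≥ 61, sorted by total weight:
- sleeping bag+med kit: weight 10, value 89
- lantern+med kit: weight 11, value 63
- tarp+med kit: weight 12, value 80
Minimum weight: 10 kg.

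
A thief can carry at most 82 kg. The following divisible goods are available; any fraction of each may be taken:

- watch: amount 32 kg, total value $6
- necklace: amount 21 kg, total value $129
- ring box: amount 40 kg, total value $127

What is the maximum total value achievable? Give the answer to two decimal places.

259.94

Take in order of value per unit:
- necklace (129/21 per unit): all 21 → value 129, running total 129.00
- ring box (127/40 per unit): all 40 → value 127, running total 256.00
- watch (6/32 per unit): 21 of 32 → value 21×6/32 = 3.9375, running total 259.94
Total 259.94.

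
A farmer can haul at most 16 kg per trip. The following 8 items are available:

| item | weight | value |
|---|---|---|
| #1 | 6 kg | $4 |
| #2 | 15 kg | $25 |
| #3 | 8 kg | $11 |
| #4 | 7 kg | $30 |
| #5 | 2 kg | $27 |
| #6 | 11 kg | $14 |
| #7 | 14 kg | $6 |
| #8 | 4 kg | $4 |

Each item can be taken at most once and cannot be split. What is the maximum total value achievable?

Check high-value combinations within 16 kg:
- #4+#5+#8: weight 7+2+4=13, value 30+27+4=61
- #1+#4+#5: weight 6+7+2=15, value 4+30+27=61
- #4+#5: weight 7+2=9, value 30+27=57
Best: $61.

$61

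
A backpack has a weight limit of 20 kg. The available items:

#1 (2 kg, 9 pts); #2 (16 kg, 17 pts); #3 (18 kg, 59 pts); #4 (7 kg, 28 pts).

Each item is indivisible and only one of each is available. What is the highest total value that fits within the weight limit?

Check high-value combinations within 20 kg:
- #1+#3: weight 2+18=20, value 9+59=68
- #3: weight 18, value 59
- #1+#4: weight 2+7=9, value 9+28=37
Best: 68 pts.

68 pts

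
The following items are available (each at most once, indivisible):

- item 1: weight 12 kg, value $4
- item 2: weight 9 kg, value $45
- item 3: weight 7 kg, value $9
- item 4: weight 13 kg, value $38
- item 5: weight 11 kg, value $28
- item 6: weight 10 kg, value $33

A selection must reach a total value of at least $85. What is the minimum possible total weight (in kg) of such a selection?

26

Subsets with value ≥ 85, sorted by total weight:
- item 2+item 3+item 6: weight 26, value 87
- item 2+item 3+item 4: weight 29, value 92
- item 2+item 5+item 6: weight 30, value 106
- item 2+item 4+item 6: weight 32, value 116
Minimum weight: 26 kg.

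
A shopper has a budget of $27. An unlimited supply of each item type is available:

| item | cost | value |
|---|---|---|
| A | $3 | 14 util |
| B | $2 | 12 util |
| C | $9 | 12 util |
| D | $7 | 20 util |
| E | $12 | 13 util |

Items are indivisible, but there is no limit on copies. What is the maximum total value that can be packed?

158 util

Best value-per-unit is B at 12/2; filling with it alone gives 13×12 = 156.
Optimal mix: 1×A + 12×B → cost 27, value 158.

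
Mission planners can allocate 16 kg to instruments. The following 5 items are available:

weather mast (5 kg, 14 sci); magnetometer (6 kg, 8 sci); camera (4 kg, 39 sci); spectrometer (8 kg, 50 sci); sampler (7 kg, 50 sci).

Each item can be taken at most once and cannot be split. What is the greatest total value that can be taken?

103 sci

Check high-value combinations within 16 kg:
- weather mast+camera+sampler: mass 5+4+7=16, value 14+39+50=103
- spectrometer+sampler: mass 8+7=15, value 50+50=100
- camera+sampler: mass 4+7=11, value 39+50=89
- camera+spectrometer: mass 4+8=12, value 39+50=89
- weather mast+sampler: mass 5+7=12, value 14+50=64
Best: 103 sci.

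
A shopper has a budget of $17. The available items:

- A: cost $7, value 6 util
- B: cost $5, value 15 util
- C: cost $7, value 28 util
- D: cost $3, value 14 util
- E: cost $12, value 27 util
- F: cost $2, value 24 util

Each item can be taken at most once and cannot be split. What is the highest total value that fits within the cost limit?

81 util

Check high-value combinations within $17:
- B+C+D+F: cost 5+7+3+2=17, value 15+28+14+24=81
- B+C+F: cost 5+7+2=14, value 15+28+24=67
- C+D+F: cost 7+3+2=12, value 28+14+24=66
- D+E+F: cost 3+12+2=17, value 14+27+24=65
- A+B+D+F: cost 7+5+3+2=17, value 6+15+14+24=59
Best: 81 util.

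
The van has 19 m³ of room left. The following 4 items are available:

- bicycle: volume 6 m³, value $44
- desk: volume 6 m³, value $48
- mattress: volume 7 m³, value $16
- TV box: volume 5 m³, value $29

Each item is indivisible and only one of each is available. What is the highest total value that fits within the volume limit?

Check high-value combinations within 19 m³:
- bicycle+desk+TV box: volume 6+6+5=17, value 44+48+29=121
- bicycle+desk+mattress: volume 6+6+7=19, value 44+48+16=108
- desk+mattress+TV box: volume 6+7+5=18, value 48+16+29=93
Best: $121.

$121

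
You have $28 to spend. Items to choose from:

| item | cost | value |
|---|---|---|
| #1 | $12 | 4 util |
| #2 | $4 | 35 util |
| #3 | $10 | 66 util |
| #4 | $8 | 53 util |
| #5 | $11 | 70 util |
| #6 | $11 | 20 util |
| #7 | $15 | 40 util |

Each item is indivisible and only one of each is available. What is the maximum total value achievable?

Check high-value combinations within $28:
- #2+#3+#5: cost 4+10+11=25, value 35+66+70=171
- #2+#4+#5: cost 4+8+11=23, value 35+53+70=158
- #2+#3+#4: cost 4+10+8=22, value 35+66+53=154
- #3+#5: cost 10+11=21, value 66+70=136
- #2+#4+#7: cost 4+8+15=27, value 35+53+40=128
Best: 171 util.

171 util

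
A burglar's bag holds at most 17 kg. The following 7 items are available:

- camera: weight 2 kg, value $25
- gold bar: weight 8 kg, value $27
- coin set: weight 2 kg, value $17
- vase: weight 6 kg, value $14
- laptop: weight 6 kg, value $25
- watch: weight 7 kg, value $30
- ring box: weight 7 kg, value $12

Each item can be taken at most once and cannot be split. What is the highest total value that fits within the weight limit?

$97

This is a 0/1 knapsack; check combinations near the capacity.
- camera+coin set+laptop+watch: weight 2+2+6+7=17, value 25+17+25+30=97
- camera+coin set+vase+watch: weight 2+2+6+7=17, value 25+17+14+30=86
- camera+gold bar+watch: weight 2+8+7=17, value 25+27+30=82
- camera+coin set+vase+laptop: weight 2+2+6+6=16, value 25+17+14+25=81
Best: $97.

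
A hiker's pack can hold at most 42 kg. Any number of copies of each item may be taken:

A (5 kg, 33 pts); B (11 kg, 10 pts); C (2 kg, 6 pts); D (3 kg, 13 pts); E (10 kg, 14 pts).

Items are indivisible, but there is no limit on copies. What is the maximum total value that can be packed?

270 pts

Best value-per-unit is A at 33/5; filling with it alone gives 8×33 = 264.
Optimal mix: 8×A + 1×C → weight 42, value 270.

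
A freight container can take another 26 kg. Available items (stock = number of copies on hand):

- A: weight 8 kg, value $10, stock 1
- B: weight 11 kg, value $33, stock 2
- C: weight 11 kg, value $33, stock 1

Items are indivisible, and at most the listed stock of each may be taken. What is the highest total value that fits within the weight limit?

$66

Best selections within weight 26 and stock limits:
- 1×B + 1×C: weight 22, value 66
- 2×B: weight 22, value 66
- 1×A + 1×C: weight 19, value 43
Best: $66.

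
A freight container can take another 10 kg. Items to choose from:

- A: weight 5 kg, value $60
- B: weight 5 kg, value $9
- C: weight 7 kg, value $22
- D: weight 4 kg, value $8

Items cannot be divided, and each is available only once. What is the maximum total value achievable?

This is a 0/1 knapsack; check combinations near the capacity.
- A+B: weight 5+5=10, value 60+9=69
- A+D: weight 5+4=9, value 60+8=68
- A: weight 5, value 60
Best: $69.

$69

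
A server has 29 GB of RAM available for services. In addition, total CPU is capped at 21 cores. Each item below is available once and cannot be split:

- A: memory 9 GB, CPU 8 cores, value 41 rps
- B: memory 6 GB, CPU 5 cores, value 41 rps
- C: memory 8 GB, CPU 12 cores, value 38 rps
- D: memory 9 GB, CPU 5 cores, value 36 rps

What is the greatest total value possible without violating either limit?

118 rps

Feasible sets respecting both limits:
- A+B+D: memory 24, CPU 18, value 118
- A+B: memory 15, CPU 13, value 82
- A+C: memory 17, CPU 20, value 79
- B+C: memory 14, CPU 17, value 79
Best: 118 rps.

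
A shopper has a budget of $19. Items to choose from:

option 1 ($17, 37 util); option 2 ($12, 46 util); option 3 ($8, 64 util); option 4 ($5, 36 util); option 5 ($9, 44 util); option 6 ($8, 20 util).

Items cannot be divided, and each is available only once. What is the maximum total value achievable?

108 util

Check high-value combinations within $19:
- option 3+option 5: cost 8+9=17, value 64+44=108
- option 3+option 4: cost 8+5=13, value 64+36=100
- option 3+option 6: cost 8+8=16, value 64+20=84
- option 2+option 4: cost 12+5=17, value 46+36=82
Best: 108 util.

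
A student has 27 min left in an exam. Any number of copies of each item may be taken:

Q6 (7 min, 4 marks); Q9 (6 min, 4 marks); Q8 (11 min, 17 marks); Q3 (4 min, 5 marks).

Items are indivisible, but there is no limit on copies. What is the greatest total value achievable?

39 marks

Best value-per-unit is Q8 at 17/11; filling with it alone gives 2×17 = 34.
Optimal mix: 2×Q8 + 1×Q3 → time 26, value 39.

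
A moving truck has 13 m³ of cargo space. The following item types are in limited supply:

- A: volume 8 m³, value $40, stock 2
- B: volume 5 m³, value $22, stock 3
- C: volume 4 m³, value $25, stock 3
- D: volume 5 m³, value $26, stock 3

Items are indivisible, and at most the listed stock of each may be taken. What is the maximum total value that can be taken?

Top feasible selections:
- 2×C + 1×D: volume 13, value 76
- 3×C: volume 12, value 75
- 1×B + 2×C: volume 13, value 72
Best: $76.

$76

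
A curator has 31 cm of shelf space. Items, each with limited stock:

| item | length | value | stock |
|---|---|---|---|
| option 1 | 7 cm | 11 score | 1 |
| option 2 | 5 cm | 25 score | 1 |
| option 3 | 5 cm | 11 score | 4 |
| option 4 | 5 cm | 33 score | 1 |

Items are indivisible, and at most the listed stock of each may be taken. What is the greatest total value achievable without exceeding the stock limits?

Top feasible selections:
- 1×option 2 + 4×option 3 + 1×option 4: length 30, value 102
- 1×option 2 + 3×option 3 + 1×option 4: length 25, value 91
- 1×option 1 + 1×option 2 + 2×option 3 + 1×option 4: length 27, value 91
- 1×option 2 + 2×option 3 + 1×option 4: length 20, value 80
Best: 102 score.

102 score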